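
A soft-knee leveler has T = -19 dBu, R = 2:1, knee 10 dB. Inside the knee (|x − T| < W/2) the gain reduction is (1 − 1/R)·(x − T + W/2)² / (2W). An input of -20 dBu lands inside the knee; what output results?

x − T + W/2 = -20 − (-19) + 5 = 4.
GR = (1 − 1/2) × 4² / 20 = 0.5 × 16 / 20 = 0.4 dB.
Output = -20 − 0.4 = -20.4 dBu.

-20.4 dBu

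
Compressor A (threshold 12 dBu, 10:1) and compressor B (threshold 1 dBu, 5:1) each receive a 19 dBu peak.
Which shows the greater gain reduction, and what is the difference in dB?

B, by 8.1 dB

A: 7 dB over, compressed to 0.7 dB over, so 6.3 dB of GR.
B: 18 dB over, compressed to 3.6 dB over, so 14.4 dB of GR.
B applies 8.1 dB more gain reduction.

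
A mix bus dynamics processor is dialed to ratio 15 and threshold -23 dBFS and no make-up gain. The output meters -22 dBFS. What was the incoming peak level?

Post-compression overshoot = -22 − (-23) = 1 dB.
Before 15:1 compression the overshoot was 1 × 15 = 15 dB, so input = -23 + 15 = -8 dBFS.

-8 dBFS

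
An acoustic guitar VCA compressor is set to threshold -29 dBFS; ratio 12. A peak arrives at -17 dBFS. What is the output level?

Overshoot: -17 − (-29) = 12 dB.
12:1 compression reduces that to 12/12 = 1 dB over.
Output = -29 + 1 = -28 dBFS.

-28 dBFS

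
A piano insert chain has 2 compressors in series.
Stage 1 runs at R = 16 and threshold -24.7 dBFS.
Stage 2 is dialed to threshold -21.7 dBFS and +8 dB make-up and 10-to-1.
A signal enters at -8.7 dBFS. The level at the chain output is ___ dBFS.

-15.7 dBFS

Stage 1: overshoot 16 dB → 16/16 = 1 dB → -23.7 dBFS.
Stage 2: -23.7 dBFS ≤ -21.7 dBFS, so stage 2 doesn't engage; make-up brings it to -15.7 dBFS.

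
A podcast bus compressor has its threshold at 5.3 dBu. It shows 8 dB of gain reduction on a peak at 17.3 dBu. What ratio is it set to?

3:1

Input overshoot = 17.3 − 5.3 = 12 dB.
Output overshoot = 12 − 8 = 4 dB.
Ratio = input overshoot / output overshoot = 12 / 4 = 3.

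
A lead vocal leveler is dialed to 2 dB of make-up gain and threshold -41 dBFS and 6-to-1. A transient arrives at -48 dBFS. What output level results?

-46 dBFS

-48 dBFS is 7 dB below the -41 dBFS threshold, so no gain reduction is applied.
Make-up gain adds 2 dB: -48 + 2 = -46 dBFS.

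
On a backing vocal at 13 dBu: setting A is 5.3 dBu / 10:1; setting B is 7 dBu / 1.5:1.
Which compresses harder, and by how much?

A, by 4.93 dB

A: overshoot 7.7 dB → output overshoot 0.77 dB → GR 6.93 dB.
B: overshoot 6 dB → output overshoot 4 dB → GR 2 dB.
Difference: 4.93 dB in favour of A.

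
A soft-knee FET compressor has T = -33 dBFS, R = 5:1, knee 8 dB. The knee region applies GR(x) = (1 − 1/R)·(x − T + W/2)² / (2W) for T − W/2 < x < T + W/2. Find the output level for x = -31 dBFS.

-32.8 dBFS

x − T + W/2 = -31 − (-33) + 4 = 6.
GR = (1 − 1/5) × 6² / 16 = 0.8 × 36 / 16 = 1.8 dB.
Output = -31 − 1.8 = -32.8 dBFS.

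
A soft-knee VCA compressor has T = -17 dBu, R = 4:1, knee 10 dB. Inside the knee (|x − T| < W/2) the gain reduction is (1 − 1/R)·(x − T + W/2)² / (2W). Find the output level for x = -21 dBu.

-21.0375 dBu

x − T + W/2 = -21 − (-17) + 5 = 1.
GR = (1 − 1/4) × 1² / 20 = 0.75 × 1 / 20 = 0.0375 dB.
Output = -21 − 0.0375 = -21.0375 dBu.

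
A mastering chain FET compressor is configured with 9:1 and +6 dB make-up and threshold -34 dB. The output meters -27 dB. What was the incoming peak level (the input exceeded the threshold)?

Remove make-up: -27 − 6 = -33 dB.
Post-compression overshoot = -33 − (-34) = 1 dB.
Before 9:1 compression the overshoot was 1 × 9 = 9 dB, so input = -34 + 9 = -25 dB.

-25 dB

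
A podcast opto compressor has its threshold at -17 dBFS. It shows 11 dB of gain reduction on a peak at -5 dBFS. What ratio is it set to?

Input overshoot = -5 − (-17) = 12 dB.
Output overshoot = 12 − 11 = 1 dB.
Ratio = input overshoot / output overshoot = 12 / 1 = 12.

12:1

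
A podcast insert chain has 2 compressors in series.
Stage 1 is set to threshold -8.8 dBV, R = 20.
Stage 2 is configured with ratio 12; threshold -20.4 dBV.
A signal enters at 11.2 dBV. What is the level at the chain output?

Stage 1: overshoot 20 dB → 20/20 = 1 dB → -7.8 dBV.
Stage 2: overshoot 12.6 dB → 12.6/12 = 1.05 dB → -19.35 dBV.

-19.35 dBV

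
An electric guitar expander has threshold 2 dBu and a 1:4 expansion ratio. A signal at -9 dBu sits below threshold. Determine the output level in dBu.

The input is 11 dB below the 2 dBu threshold.
A 1:4 expander multiplies undershoot by 4: 11 × 4 = 44 dB below threshold.
Output = 2 − 44 = -42 dBu.

-42 dBu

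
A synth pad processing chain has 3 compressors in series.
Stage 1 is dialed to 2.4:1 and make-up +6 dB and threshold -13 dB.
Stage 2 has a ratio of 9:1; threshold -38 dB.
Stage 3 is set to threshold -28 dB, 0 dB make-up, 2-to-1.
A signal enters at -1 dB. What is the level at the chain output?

Stage 1: -1 dB is 12 dB over -13 dB; at 2.4:1 that becomes 5 dB over, giving -8 dB; +6 dB make-up → -2 dB.
Stage 2: 36 dB above -38 dB, reduced 9:1 to 4 dB above → -34 dB.
Stage 3: -34 dB ≤ -28 dB, so stage 3 doesn't engage; output -34 dB.

-34 dB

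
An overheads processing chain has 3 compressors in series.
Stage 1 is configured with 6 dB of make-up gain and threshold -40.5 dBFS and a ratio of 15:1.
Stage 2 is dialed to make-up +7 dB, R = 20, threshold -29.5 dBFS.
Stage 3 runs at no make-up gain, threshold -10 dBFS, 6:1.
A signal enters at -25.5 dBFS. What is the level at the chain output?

Stage 1: overshoot 15 dB → 15/15 = 1 dB → -39.5 dBFS; +6 dB make-up → -33.5 dBFS.
Stage 2: below threshold (-33.5 ≤ -29.5); passes unchanged; make-up brings it to -26.5 dBFS.
Stage 3: -26.5 dBFS ≤ -10 dBFS, so stage 3 doesn't engage; output -26.5 dBFS.

-26.5 dBFS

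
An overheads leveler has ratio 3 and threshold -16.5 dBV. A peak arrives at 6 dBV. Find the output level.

The input is 22.5 dB above the -16.5 dBV threshold.
At 3:1 the overshoot is divided by 3, leaving 7.5 dB above threshold.
Output = -16.5 + 7.5 = -9 dBV.

-9 dBV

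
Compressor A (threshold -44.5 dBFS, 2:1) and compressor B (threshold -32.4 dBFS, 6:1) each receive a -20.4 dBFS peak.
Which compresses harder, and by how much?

A, by 2.05 dB

A: GR = 24.1 − 24.1/2 = 12.05 dB.
B: GR = 12 − 12/6 = 10 dB.
Difference: 2.05 dB in favour of A.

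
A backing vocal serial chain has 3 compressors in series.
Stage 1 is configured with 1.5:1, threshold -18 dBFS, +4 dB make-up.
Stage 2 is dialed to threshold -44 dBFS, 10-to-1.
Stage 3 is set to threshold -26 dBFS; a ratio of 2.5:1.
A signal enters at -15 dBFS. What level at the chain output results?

Stage 1: 3 dB above -18 dBFS, reduced 1.5:1 to 2 dB above → -16 dBFS; +4 dB make-up → -12 dBFS.
Stage 2: 32 dB above -44 dBFS, reduced 10:1 to 3.2 dB above → -40.8 dBFS.
Stage 3: -40.8 dBFS ≤ -26 dBFS, so stage 3 doesn't engage; output -40.8 dBFS.

-40.8 dBFS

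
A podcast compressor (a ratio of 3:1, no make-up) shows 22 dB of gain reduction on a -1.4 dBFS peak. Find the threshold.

Let T be the threshold. Output overshoot = (input overshoot)/R, so -23.4 − T = (-1.4 − T)/3.
3·(-23.4 − T) = -1.4 − T → 2·T = -70.2 − (-1.4) = -68.8.
T = -68.8/2 = -34.4 dBFS.

-34.4 dBFS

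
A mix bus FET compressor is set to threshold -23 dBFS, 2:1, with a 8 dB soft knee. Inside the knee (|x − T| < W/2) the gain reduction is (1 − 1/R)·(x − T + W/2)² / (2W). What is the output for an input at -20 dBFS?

-21.53125 dBFS

x − T + W/2 = -20 − (-23) + 4 = 7.
GR = (1 − 1/2) × 7² / 16 = 0.5 × 49 / 16 = 1.53125 dB.
Output = -20 − 1.53125 = -21.53125 dBFS.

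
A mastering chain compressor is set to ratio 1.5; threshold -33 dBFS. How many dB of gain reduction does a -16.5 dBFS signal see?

5.5 dB

The signal is 16.5 dB above threshold.
After 1.5:1 compression the overshoot becomes 16.5/1.5 = 11 dB.
So the signal is attenuated by 16.5 − 11 = 5.5 dB.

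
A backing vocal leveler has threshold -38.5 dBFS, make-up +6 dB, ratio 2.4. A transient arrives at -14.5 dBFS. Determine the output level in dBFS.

The input is 24 dB above the -38.5 dBFS threshold.
At 2.4:1 the overshoot is divided by 2.4, leaving 10 dB above threshold.
That puts the output at -28.5 dBFS; make-up adds 6 dB, giving -22.5 dBFS.

-22.5 dBFS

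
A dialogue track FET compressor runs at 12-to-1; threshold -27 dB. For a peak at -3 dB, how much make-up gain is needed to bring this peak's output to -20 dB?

5 dB

Overshoot 24 dB → 24/12 = 2 dB after compression, so the compressed level is -27 + 2 = -25 dB.
Make-up = target − compressed = -20 − (-25) = 5 dB.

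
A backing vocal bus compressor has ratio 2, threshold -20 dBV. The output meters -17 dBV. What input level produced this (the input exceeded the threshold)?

The compressed level sits -17 − (-20) = 3 dB over threshold.
Input overshoot = R × output overshoot = 6 dB → input = -20 + 6 = -14 dBV.

-14 dBV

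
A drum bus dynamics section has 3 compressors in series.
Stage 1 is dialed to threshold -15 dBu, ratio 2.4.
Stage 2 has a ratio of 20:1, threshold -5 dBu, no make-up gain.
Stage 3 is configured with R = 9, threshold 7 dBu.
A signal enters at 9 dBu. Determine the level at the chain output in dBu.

Stage 1: overshoot 24 dB → 24/2.4 = 10 dB → -5 dBu.
Stage 2: below threshold (-5 ≤ -5); passes unchanged; output -5 dBu.
Stage 3: -5 dBu ≤ 7 dBu, so stage 3 doesn't engage; output -5 dBu.

-5 dBu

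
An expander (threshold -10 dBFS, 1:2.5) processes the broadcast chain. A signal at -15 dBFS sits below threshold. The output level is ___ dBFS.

Below threshold, a 1:2.5 expander applies gain = (2.5−1)×(T − x) of attenuation.
(2.5−1) × 5 = 7.5 dB, so output = -15 − 7.5 = -22.5 dBFS.

-22.5 dBFS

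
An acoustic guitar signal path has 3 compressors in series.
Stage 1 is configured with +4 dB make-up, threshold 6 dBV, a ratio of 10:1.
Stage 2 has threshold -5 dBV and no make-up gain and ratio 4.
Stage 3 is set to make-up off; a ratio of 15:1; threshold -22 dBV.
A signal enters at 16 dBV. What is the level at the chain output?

Stage 1: overshoot 10 dB → 10/10 = 1 dB → 7 dBV; +4 dB make-up → 11 dBV.
Stage 2: 16 dB above -5 dBV, reduced 4:1 to 4 dB above → -1 dBV.
Stage 3: overshoot 21 dB → 21/15 = 1.4 dB → -20.6 dBV.

-20.6 dBV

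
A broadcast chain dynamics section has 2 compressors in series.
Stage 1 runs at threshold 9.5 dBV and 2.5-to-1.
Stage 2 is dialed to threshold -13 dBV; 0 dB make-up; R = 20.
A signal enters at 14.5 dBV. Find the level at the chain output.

Stage 1: 14.5 dBV is 5 dB over 9.5 dBV; at 2.5:1 that becomes 2 dB over, giving 11.5 dBV.
Stage 2: 11.5 dBV is 24.5 dB over -13 dBV; at 20:1 that becomes 1.225 dB over, giving -11.775 dBV.

-11.775 dBV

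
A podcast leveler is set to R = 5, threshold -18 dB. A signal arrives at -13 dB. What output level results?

The input is 5 dB above the -18 dB threshold.
At 5:1 the overshoot is divided by 5, leaving 1 dB above threshold.
Output = -18 + 1 = -17 dB.

-17 dB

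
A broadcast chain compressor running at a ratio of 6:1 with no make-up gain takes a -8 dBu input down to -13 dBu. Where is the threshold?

-14 dBu

Let T be the threshold. Output overshoot = (input overshoot)/R, so -13 − T = (-8 − T)/6.
6·(-13 − T) = -8 − T → 5·T = -78 − (-8) = -70.
T = -70/5 = -14 dBu.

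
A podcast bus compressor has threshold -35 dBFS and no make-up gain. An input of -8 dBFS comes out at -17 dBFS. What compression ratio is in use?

Input overshoot = -8 − (-35) = 27 dB; output overshoot = -17 − (-35) = 18 dB.
Ratio = 27 / 18 = 1.5.

1.5:1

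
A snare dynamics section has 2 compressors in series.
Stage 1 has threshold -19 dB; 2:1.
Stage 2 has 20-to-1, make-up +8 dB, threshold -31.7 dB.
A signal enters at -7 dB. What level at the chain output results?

Stage 1: -7 dB is 12 dB over -19 dB; at 2:1 that becomes 6 dB over, giving -13 dB.
Stage 2: overshoot 18.7 dB → 18.7/20 = 0.935 dB → -30.765 dB; +8 dB make-up → -22.765 dB.

-22.765 dB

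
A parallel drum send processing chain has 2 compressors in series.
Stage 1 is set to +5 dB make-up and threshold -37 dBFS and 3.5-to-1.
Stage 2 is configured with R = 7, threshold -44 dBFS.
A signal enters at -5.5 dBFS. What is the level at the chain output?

Stage 1: 31.5 dB above -37 dBFS, reduced 3.5:1 to 9 dB above → -28 dBFS; +5 dB make-up → -23 dBFS.
Stage 2: -23 dBFS is 21 dB over -44 dBFS; at 7:1 that becomes 3 dB over, giving -41 dBFS.

-41 dBFS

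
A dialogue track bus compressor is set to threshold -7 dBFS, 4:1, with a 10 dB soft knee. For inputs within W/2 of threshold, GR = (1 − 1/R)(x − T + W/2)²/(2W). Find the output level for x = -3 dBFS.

-6.0375 dBFS

x − T + W/2 = -3 − (-7) + 5 = 9.
GR = (1 − 1/4) × 9² / 20 = 0.75 × 81 / 20 = 3.0375 dB.
Output = -3 − 3.0375 = -6.0375 dBFS.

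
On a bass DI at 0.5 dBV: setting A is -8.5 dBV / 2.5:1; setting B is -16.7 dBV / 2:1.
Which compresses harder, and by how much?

A: GR = 9 − 9/2.5 = 5.4 dB.
B: GR = 17.2 − 17.2/2 = 8.6 dB.
Difference: 3.2 dB in favour of B.

B, by 3.2 dB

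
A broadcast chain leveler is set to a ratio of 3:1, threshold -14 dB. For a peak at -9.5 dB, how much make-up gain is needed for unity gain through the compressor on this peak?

The peak compresses to -14 + 4.5/3 = -12.5 dB.
To reach -9.5 dB requires -9.5 − (-12.5) = 3 dB of make-up.

3 dB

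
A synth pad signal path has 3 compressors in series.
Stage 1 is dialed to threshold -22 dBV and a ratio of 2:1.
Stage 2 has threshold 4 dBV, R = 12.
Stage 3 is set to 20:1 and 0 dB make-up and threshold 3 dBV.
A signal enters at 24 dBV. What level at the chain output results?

1 dBV

Stage 1: overshoot 46 dB → 46/2 = 23 dB → 1 dBV.
Stage 2: below threshold (1 ≤ 4); passes unchanged; output 1 dBV.
Stage 3: 1 dBV ≤ 3 dBV, so stage 3 doesn't engage; output 1 dBV.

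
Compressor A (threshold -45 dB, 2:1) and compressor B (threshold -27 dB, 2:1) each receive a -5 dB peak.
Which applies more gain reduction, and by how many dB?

A, by 9 dB

A: overshoot 40 dB → output overshoot 20 dB → GR 20 dB.
B: overshoot 22 dB → output overshoot 11 dB → GR 11 dB.
Difference: 9 dB in favour of A.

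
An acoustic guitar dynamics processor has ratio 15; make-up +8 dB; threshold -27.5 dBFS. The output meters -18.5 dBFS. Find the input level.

Remove make-up: -18.5 − 8 = -26.5 dBFS.
Post-compression overshoot = -26.5 − (-27.5) = 1 dB.
Before 15:1 compression the overshoot was 1 × 15 = 15 dB, so input = -27.5 + 15 = -12.5 dBFS.

-12.5 dBFS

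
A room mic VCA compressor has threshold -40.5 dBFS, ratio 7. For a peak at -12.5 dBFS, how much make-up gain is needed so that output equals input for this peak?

Without make-up, output = threshold + overshoot/7 = -40.5 + 4 = -36.5 dBFS.
Gap to target: 24 dB.

24 dB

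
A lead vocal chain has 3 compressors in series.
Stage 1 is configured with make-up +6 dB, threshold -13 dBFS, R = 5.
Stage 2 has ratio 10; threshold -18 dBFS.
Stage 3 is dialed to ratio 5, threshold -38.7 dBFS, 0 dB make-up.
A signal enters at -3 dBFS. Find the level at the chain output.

Stage 1: overshoot 10 dB → 10/5 = 2 dB → -11 dBFS; +6 dB make-up → -5 dBFS.
Stage 2: overshoot 13 dB → 13/10 = 1.3 dB → -16.7 dBFS.
Stage 3: 22 dB above -38.7 dBFS, reduced 5:1 to 4.4 dB above → -34.3 dBFS.

-34.3 dBFS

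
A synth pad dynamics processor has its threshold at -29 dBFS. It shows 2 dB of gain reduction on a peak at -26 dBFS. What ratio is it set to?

3:1

Input overshoot = -26 − (-29) = 3 dB.
Output overshoot = 3 − 2 = 1 dB.
Ratio = input overshoot / output overshoot = 3 / 1 = 3.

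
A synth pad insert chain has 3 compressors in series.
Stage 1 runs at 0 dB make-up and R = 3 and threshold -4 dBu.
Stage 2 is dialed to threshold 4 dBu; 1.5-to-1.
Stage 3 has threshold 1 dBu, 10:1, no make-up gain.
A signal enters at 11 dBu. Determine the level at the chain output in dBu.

Stage 1: overshoot 15 dB → 15/3 = 5 dB → 1 dBu.
Stage 2: 1 dBu is at or below the 4 dBu threshold — no compression; output 1 dBu.
Stage 3: 1 dBu ≤ 1 dBu, so stage 3 doesn't engage; output 1 dBu.

1 dBu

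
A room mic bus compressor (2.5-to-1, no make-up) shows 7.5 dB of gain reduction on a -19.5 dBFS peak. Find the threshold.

-32 dBFS

Input is 12.5 dB above T (since output overshoot × R = input overshoot: (-27 − T)·2.5 = -19.5 − T gives T = -32 dBFS).
Check: -32 + (-19.5 − (-32))/2.5 = -32 + 5 = -27 dBFS. ✓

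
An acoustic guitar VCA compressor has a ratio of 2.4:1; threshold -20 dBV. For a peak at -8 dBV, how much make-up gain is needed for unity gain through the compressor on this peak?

The peak compresses to -20 + 12/2.4 = -15 dBV.
To reach -8 dBV requires -8 − (-15) = 7 dB of make-up.

7 dB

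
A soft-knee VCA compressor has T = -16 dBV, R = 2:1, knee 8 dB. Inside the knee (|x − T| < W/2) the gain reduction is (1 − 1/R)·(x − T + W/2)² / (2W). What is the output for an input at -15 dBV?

x − T + W/2 = -15 − (-16) + 4 = 5.
GR = (1 − 1/2) × 5² / 16 = 0.5 × 25 / 16 = 0.78125 dB.
Output = -15 − 0.78125 = -15.78125 dBV.

-15.78125 dBV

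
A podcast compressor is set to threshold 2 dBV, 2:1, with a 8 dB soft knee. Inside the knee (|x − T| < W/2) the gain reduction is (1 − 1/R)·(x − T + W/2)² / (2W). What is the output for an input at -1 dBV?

x − T + W/2 = -1 − 2 + 4 = 1.
GR = (1 − 1/2) × 1² / 16 = 0.5 × 1 / 16 = 0.03125 dB.
Output = -1 − 0.03125 = -1.03125 dBV.

-1.03125 dBV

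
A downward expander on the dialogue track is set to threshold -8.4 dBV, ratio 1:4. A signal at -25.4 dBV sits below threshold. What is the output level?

-76.4 dBV

Below threshold, a 1:4 expander applies gain = (4−1)×(T − x) of attenuation.
(4−1) × 17 = 51 dB, so output = -25.4 − 51 = -76.4 dBV.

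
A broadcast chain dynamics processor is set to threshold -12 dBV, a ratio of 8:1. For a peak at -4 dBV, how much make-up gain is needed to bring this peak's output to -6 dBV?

The peak compresses to -12 + 8/8 = -11 dBV.
To reach -6 dBV requires -6 − (-11) = 5 dB of make-up.

5 dB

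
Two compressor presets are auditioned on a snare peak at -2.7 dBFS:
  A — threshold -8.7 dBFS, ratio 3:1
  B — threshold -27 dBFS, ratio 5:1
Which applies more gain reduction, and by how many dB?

A: overshoot 6 dB → output overshoot 2 dB → GR 4 dB.
B: overshoot 24.3 dB → output overshoot 4.86 dB → GR 19.44 dB.
Difference: 15.44 dB in favour of B.

B, by 15.44 dB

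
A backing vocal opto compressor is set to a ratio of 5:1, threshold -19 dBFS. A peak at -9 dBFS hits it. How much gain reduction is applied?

8 dB

Overshoot = -9 − (-19) = 10 dB.
A 5:1 ratio leaves 2 dB of that excess.
So the signal is attenuated by 10 − 2 = 8 dB.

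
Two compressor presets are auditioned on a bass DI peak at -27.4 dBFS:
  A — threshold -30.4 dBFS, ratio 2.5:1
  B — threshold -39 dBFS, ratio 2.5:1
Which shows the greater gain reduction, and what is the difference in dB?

B, by 5.16 dB

A: 3 dB over, compressed to 1.2 dB over, so 1.8 dB of GR.
B: 11.6 dB over, compressed to 4.64 dB over, so 6.96 dB of GR.
B applies 5.16 dB more gain reduction.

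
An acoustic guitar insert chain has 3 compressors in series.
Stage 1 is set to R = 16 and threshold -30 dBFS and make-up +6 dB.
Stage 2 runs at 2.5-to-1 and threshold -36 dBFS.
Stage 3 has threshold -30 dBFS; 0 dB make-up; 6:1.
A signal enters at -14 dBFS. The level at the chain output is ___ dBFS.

Stage 1: -14 dBFS is 16 dB over -30 dBFS; at 16:1 that becomes 1 dB over, giving -29 dBFS; +6 dB make-up → -23 dBFS.
Stage 2: -23 dBFS is 13 dB over -36 dBFS; at 2.5:1 that becomes 5.2 dB over, giving -30.8 dBFS.
Stage 3: -30.8 dBFS is at or below the -30 dBFS threshold — no compression; output -30.8 dBFS.

-30.8 dBFS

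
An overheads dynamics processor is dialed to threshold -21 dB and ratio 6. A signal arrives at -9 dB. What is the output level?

-9 dB sits 12 dB over threshold.
6:1 compression reduces that to 12/6 = 2 dB over.
That puts the output at -19 dB.

-19 dB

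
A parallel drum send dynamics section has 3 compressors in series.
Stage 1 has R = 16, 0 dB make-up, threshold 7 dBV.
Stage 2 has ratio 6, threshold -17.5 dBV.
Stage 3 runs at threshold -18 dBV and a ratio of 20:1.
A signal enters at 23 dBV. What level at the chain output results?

Stage 1: overshoot 16 dB → 16/16 = 1 dB → 8 dBV.
Stage 2: 25.5 dB above -17.5 dBV, reduced 6:1 to 4.25 dB above → -13.25 dBV.
Stage 3: 4.75 dB above -18 dBV, reduced 20:1 to 0.2375 dB above → -17.7625 dBV.

-17.7625 dBV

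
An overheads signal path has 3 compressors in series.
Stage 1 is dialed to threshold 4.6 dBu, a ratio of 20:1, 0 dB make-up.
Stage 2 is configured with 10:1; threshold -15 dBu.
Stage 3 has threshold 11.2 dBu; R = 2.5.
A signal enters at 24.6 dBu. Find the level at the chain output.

-12.94 dBu

Stage 1: overshoot 20 dB → 20/20 = 1 dB → 5.6 dBu.
Stage 2: 20.6 dB above -15 dBu, reduced 10:1 to 2.06 dB above → -12.94 dBu.
Stage 3: below threshold (-12.94 ≤ 11.2); passes unchanged; output -12.94 dBu.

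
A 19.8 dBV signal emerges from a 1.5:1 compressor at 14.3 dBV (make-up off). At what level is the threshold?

3.3 dBV

Let T be the threshold. Output overshoot = (input overshoot)/R, so 14.3 − T = (19.8 − T)/1.5.
1.5·(14.3 − T) = 19.8 − T → 0.5·T = 21.45 − 19.8 = 1.65.
T = 1.65/0.5 = 3.3 dBV.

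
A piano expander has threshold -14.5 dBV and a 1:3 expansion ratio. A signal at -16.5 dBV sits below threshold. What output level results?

Undershoot = (-14.5) − (-16.5) = 2 dB.
At 1:3, that expands to 6 dB under threshold.
Output = -14.5 − 6 = -20.5 dBV.

-20.5 dBV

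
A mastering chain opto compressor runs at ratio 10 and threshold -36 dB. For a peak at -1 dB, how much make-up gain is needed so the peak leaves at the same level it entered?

31.5 dB

Overshoot 35 dB → 35/10 = 3.5 dB after compression, so the compressed level is -36 + 3.5 = -32.5 dB.
Make-up = target − compressed = -1 − (-32.5) = 31.5 dB.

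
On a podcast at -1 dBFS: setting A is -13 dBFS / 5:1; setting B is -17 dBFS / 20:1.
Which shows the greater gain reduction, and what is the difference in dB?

B, by 5.6 dB

A: GR = 12 − 12/5 = 9.6 dB.
B: GR = 16 − 16/20 = 15.2 dB.
B reduces 5.6 dB more.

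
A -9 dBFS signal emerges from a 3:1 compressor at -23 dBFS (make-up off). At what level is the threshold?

-30 dBFS

Input is 21 dB above T (since output overshoot × R = input overshoot: (-23 − T)·3 = -9 − T gives T = -30 dBFS).
Check: -30 + (-9 − (-30))/3 = -30 + 7 = -23 dBFS. ✓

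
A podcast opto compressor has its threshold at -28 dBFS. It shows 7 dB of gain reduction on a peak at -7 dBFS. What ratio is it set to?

Input overshoot = -7 − (-28) = 21 dB.
Output overshoot = 21 − 7 = 14 dB.
Ratio = input overshoot / output overshoot = 21 / 14 = 1.5.

1.5:1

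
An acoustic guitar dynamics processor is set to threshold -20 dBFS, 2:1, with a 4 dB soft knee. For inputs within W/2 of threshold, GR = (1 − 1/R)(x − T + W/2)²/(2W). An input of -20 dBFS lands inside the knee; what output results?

-20.25 dBFS

x − T + W/2 = -20 − (-20) + 2 = 2.
GR = (1 − 1/2) × 2² / 8 = 0.5 × 4 / 8 = 0.25 dB.
Output = -20 − 0.25 = -20.25 dBFS.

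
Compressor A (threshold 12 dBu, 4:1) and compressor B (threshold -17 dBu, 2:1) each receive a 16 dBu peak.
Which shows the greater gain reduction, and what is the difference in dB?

A: 4 dB over, compressed to 1 dB over, so 3 dB of GR.
B: 33 dB over, compressed to 16.5 dB over, so 16.5 dB of GR.
B reduces 13.5 dB more.

B, by 13.5 dB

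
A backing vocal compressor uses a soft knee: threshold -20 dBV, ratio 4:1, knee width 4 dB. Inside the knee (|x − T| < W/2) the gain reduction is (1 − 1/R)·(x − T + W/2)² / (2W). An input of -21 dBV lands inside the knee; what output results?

x − T + W/2 = -21 − (-20) + 2 = 1.
GR = (1 − 1/4) × 1² / 8 = 0.75 × 1 / 8 = 0.09375 dB.
Output = -21 − 0.09375 = -21.09375 dBV.

-21.09375 dBV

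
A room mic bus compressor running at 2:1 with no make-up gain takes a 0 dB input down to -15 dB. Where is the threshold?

Let T be the threshold. Output overshoot = (input overshoot)/R, so -15 − T = (0 − T)/2.
2·(-15 − T) = 0 − T → 1·T = -30 − 0 = -30.
T = -30/1 = -30 dB.

-30 dB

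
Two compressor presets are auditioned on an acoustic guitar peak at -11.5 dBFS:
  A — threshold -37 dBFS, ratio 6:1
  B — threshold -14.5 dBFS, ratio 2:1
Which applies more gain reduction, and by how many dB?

A, by 19.75 dB

A: GR = 25.5 − 25.5/6 = 21.25 dB.
B: GR = 3 − 3/2 = 1.5 dB.
Difference: 19.75 dB in favour of A.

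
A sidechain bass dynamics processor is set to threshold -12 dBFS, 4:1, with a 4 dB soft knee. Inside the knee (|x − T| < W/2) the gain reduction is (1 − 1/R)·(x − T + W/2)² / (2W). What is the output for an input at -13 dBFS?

x − T + W/2 = -13 − (-12) + 2 = 1.
GR = (1 − 1/4) × 1² / 8 = 0.75 × 1 / 8 = 0.09375 dB.
Output = -13 − 0.09375 = -13.09375 dBFS.

-13.09375 dBFS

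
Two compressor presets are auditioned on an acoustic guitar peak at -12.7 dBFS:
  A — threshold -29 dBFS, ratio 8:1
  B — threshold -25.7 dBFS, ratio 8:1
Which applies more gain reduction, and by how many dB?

A, by 2.8875 dB

A: GR = 16.3 − 16.3/8 = 14.2625 dB.
B: GR = 13 − 13/8 = 11.375 dB.
A reduces 2.8875 dB more.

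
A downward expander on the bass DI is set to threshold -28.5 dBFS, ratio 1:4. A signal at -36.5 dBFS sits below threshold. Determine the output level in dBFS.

-60.5 dBFS

Undershoot = (-28.5) − (-36.5) = 8 dB.
At 1:4, that expands to 32 dB under threshold.
Output = -28.5 − 32 = -60.5 dBFS.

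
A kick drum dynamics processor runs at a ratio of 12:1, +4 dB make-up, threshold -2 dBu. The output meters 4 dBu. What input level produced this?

Stripping the +4 dB make-up gives 0 dBu at the gain stage.
Post-compression overshoot = 0 − (-2) = 2 dB.
Undo the ratio: input overshoot = 2 × 12 = 24 dB, giving input = 22 dBu.

22 dBu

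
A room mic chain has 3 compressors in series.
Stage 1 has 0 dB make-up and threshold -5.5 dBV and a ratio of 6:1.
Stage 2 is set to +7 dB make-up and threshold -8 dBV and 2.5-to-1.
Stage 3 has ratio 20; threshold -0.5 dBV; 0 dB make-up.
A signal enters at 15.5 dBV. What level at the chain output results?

Stage 1: 15.5 dBV is 21 dB over -5.5 dBV; at 6:1 that becomes 3.5 dB over, giving -2 dBV.
Stage 2: overshoot 6 dB → 6/2.5 = 2.4 dB → -5.6 dBV; +7 dB make-up → 1.4 dBV.
Stage 3: 1.9 dB above -0.5 dBV, reduced 20:1 to 0.095 dB above → -0.405 dBV.

-0.405 dBV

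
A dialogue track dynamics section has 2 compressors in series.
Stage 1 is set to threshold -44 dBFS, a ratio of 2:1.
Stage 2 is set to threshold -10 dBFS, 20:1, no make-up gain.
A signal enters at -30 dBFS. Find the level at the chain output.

-37 dBFS

Stage 1: overshoot 14 dB → 14/2 = 7 dB → -37 dBFS.
Stage 2: -37 dBFS is at or below the -10 dBFS threshold — no compression; output -37 dBFS.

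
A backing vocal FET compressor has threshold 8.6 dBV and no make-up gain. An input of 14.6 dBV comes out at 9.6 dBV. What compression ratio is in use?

Input overshoot = 14.6 − 8.6 = 6 dB; output overshoot = 9.6 − 8.6 = 1 dB.
Ratio = 6 / 1 = 6.

6:1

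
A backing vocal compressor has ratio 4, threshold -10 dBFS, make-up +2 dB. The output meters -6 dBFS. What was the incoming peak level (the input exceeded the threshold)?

-2 dBFS

Before make-up, the level was -6 − 2 = -8 dBFS.
The compressed level sits -8 − (-10) = 2 dB over threshold.
Undo the ratio: input overshoot = 2 × 4 = 8 dB, giving input = -2 dBFS.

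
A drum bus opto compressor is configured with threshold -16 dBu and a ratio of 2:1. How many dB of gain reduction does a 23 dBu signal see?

19.5 dB

The signal is 39 dB above threshold.
At 2:1, output sits 39/2 = 19.5 dB above threshold.
GR = overshoot in − overshoot out = 39 − 19.5 = 19.5 dB.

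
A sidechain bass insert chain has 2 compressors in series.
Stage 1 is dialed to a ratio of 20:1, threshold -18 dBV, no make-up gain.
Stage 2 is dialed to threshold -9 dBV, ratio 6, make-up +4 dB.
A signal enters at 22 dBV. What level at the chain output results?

Stage 1: 22 dBV is 40 dB over -18 dBV; at 20:1 that becomes 2 dB over, giving -16 dBV.
Stage 2: -16 dBV is at or below the -9 dBV threshold — no compression; make-up brings it to -12 dBV.

-12 dBV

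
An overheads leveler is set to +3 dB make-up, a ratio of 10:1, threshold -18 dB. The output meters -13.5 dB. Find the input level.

Stripping the +3 dB make-up gives -16.5 dB at the gain stage.
The compressed level sits -16.5 − (-18) = 1.5 dB over threshold.
Input overshoot = R × output overshoot = 15 dB → input = -18 + 15 = -3 dB.

-3 dB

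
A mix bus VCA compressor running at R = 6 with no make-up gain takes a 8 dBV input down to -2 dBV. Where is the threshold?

-4 dBV

Gain reduction = 8 − (-2) = 10 dB; output overshoot = GR / (R − 1) = 10 / 5 = 2 dB.
Threshold = output − output overshoot = -2 − 2 = -4 dBV.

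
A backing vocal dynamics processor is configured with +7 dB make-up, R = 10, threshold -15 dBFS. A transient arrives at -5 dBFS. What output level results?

The input is 10 dB above the -15 dBFS threshold.
At 10:1 the overshoot is divided by 10, leaving 1 dB above threshold.
Output = -15 + 1 = -14 dBFS; make-up adds 7 dB, giving -7 dBFS.

-7 dBFS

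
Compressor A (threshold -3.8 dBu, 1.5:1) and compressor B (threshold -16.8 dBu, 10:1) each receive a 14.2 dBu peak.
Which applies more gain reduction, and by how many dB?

B, by 21.9 dB

A: overshoot 18 dB → output overshoot 12 dB → GR 6 dB.
B: overshoot 31 dB → output overshoot 3.1 dB → GR 27.9 dB.
B applies 21.9 dB more gain reduction.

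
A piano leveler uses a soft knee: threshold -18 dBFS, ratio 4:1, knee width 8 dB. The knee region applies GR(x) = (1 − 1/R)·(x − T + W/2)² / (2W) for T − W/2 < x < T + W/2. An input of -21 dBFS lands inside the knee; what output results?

-21.046875 dBFS

x − T + W/2 = -21 − (-18) + 4 = 1.
GR = (1 − 1/4) × 1² / 16 = 0.75 × 1 / 16 = 0.046875 dB.
Output = -21 − 0.046875 = -21.046875 dBFS.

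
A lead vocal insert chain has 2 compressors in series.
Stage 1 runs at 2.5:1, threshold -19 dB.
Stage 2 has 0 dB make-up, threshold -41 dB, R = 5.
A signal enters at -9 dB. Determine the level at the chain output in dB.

Stage 1: overshoot 10 dB → 10/2.5 = 4 dB → -15 dB.
Stage 2: -15 dB is 26 dB over -41 dB; at 5:1 that becomes 5.2 dB over, giving -35.8 dB.

-35.8 dB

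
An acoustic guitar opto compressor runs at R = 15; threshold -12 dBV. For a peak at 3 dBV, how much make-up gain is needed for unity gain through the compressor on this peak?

Without make-up, output = threshold + overshoot/15 = -12 + 1 = -11 dBV.
Gap to target: 14 dB.

14 dB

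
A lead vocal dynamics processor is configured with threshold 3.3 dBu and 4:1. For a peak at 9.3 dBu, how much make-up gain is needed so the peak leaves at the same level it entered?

The peak compresses to 3.3 + 6/4 = 4.8 dBu.
To reach 9.3 dBu requires 9.3 − 4.8 = 4.5 dB of make-up.

4.5 dB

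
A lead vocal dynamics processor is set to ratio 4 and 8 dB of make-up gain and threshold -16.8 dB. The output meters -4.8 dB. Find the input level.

Remove make-up: -4.8 − 8 = -12.8 dB.
That's 4 dB above the -16.8 dB threshold.
Before 4:1 compression the overshoot was 4 × 4 = 16 dB, so input = -16.8 + 16 = -0.8 dB.

-0.8 dB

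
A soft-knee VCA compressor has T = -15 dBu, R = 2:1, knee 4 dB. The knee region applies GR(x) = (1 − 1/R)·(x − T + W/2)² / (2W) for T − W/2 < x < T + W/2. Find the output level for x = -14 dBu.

x − T + W/2 = -14 − (-15) + 2 = 3.
GR = (1 − 1/2) × 3² / 8 = 0.5 × 9 / 8 = 0.5625 dB.
Output = -14 − 0.5625 = -14.5625 dBu.

-14.5625 dBu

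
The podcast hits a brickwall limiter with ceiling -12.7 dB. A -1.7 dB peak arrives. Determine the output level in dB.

-12.7 dB

A brickwall limiter is an ∞:1 compressor: any input above the ceiling is clamped to -12.7 dB.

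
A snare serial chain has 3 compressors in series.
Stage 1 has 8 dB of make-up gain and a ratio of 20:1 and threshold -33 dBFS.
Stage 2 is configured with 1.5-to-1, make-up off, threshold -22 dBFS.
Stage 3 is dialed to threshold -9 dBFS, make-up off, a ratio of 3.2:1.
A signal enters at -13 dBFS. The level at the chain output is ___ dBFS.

-24 dBFS

Stage 1: 20 dB above -33 dBFS, reduced 20:1 to 1 dB above → -32 dBFS; +8 dB make-up → -24 dBFS.
Stage 2: -24 dBFS ≤ -22 dBFS, so stage 2 doesn't engage; output -24 dBFS.
Stage 3: below threshold (-24 ≤ -9); passes unchanged; output -24 dBFS.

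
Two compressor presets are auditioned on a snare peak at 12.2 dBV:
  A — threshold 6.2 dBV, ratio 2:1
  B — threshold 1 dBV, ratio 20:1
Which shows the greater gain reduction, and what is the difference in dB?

B, by 7.64 dB

A: GR = 6 − 6/2 = 3 dB.
B: GR = 11.2 − 11.2/20 = 10.64 dB.
B reduces 7.64 dB more.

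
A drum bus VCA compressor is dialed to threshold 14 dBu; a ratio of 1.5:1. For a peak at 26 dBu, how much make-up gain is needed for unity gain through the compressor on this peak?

4 dB

Without make-up, output = threshold + overshoot/1.5 = 14 + 8 = 22 dBu.
Gap to target: 4 dB.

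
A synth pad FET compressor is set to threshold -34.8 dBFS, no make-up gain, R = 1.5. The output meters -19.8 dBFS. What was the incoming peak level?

-12.3 dBFS

The compressed level sits -19.8 − (-34.8) = 15 dB over threshold.
Before 1.5:1 compression the overshoot was 15 × 1.5 = 22.5 dB, so input = -34.8 + 22.5 = -12.3 dBFS.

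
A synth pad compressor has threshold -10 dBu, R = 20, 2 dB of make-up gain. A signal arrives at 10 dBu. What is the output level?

The input is 20 dB above the -10 dBu threshold.
20:1 compression reduces that to 20/20 = 1 dB over.
That puts the output at -9 dBu; make-up adds 2 dB, giving -7 dBu.

-7 dBu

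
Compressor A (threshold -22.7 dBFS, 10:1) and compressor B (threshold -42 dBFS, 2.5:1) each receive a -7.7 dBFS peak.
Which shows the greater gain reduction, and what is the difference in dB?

B, by 7.08 dB

A: 15 dB over, compressed to 1.5 dB over, so 13.5 dB of GR.
B: 34.3 dB over, compressed to 13.72 dB over, so 20.58 dB of GR.
Difference: 7.08 dB in favour of B.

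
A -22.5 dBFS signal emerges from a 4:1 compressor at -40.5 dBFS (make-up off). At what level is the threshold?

-46.5 dBFS

Input is 24 dB above T (since output overshoot × R = input overshoot: (-40.5 − T)·4 = -22.5 − T gives T = -46.5 dBFS).
Check: -46.5 + (-22.5 − (-46.5))/4 = -46.5 + 6 = -40.5 dBFS. ✓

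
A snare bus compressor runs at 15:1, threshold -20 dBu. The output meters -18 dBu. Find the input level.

Post-compression overshoot = -18 − (-20) = 2 dB.
Undo the ratio: input overshoot = 2 × 15 = 30 dB, giving input = 10 dBu.

10 dBu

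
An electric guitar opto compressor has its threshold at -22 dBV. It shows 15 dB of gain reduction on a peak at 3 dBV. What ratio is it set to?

2.5:1

Input overshoot = 3 − (-22) = 25 dB.
Output overshoot = 25 − 15 = 10 dB.
Ratio = input overshoot / output overshoot = 25 / 10 = 2.5.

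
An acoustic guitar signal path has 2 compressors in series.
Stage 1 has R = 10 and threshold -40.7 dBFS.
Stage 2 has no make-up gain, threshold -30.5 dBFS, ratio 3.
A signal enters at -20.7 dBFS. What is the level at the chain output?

Stage 1: overshoot 20 dB → 20/10 = 2 dB → -38.7 dBFS.
Stage 2: -38.7 dBFS is at or below the -30.5 dBFS threshold — no compression; output -38.7 dBFS.

-38.7 dBFS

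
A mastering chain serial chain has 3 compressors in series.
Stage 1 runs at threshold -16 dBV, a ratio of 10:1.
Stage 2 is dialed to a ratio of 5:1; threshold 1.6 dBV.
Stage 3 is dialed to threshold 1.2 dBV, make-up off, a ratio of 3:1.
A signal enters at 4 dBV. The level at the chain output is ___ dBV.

Stage 1: 4 dBV is 20 dB over -16 dBV; at 10:1 that becomes 2 dB over, giving -14 dBV.
Stage 2: -14 dBV is at or below the 1.6 dBV threshold — no compression; output -14 dBV.
Stage 3: below threshold (-14 ≤ 1.2); passes unchanged; output -14 dBV.

-14 dBV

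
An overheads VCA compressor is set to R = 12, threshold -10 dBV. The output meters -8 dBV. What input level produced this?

The compressed level sits -8 − (-10) = 2 dB over threshold.
Input overshoot = R × output overshoot = 24 dB → input = -10 + 24 = 14 dBV.

14 dBV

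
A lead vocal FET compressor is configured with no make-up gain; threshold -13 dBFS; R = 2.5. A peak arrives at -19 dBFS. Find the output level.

-19 dBFS

-19 dBFS is 6 dB below the -13 dBFS threshold, so no gain reduction is applied.
Output = input = -19 dBFS.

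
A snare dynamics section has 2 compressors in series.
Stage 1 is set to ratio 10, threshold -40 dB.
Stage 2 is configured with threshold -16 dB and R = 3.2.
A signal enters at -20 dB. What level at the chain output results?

Stage 1: overshoot 20 dB → 20/10 = 2 dB → -38 dB.
Stage 2: -38 dB ≤ -16 dB, so stage 2 doesn't engage; output -38 dB.

-38 dB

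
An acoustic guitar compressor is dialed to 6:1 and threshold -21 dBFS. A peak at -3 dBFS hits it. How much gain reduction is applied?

Overshoot = -3 − (-21) = 18 dB.
At 6:1, output sits 18/6 = 3 dB above threshold.
Gain reduction = 18 − 3 = 15 dB.

15 dB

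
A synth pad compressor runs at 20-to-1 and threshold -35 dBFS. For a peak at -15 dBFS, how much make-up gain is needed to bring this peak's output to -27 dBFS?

7 dB

The peak compresses to -35 + 20/20 = -34 dBFS.
To reach -27 dBFS requires -27 − (-34) = 7 dB of make-up.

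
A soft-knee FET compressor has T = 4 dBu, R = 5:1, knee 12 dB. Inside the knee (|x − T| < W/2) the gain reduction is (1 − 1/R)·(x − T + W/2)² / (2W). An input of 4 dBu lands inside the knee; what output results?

2.8 dBu

x − T + W/2 = 4 − 4 + 6 = 6.
GR = (1 − 1/5) × 6² / 24 = 0.8 × 36 / 24 = 1.2 dB.
Output = 4 − 1.2 = 2.8 dBu.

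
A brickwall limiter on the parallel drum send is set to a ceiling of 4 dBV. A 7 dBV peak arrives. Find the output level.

The limiter clamps the peak to its 4 dBV ceiling.

4 dBV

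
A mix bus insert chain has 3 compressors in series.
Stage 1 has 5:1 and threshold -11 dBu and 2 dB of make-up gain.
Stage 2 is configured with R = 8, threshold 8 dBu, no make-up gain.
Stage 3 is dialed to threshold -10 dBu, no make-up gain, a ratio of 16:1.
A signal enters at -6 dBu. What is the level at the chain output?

-9.875 dBu

Stage 1: overshoot 5 dB → 5/5 = 1 dB → -10 dBu; +2 dB make-up → -8 dBu.
Stage 2: -8 dBu ≤ 8 dBu, so stage 2 doesn't engage; output -8 dBu.
Stage 3: -8 dBu is 2 dB over -10 dBu; at 16:1 that becomes 0.125 dB over, giving -9.875 dBu.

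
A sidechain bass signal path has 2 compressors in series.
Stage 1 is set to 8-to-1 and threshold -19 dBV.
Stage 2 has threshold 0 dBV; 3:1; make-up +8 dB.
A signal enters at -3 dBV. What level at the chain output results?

Stage 1: 16 dB above -19 dBV, reduced 8:1 to 2 dB above → -17 dBV.
Stage 2: -17 dBV is at or below the 0 dBV threshold — no compression; make-up brings it to -9 dBV.

-9 dBV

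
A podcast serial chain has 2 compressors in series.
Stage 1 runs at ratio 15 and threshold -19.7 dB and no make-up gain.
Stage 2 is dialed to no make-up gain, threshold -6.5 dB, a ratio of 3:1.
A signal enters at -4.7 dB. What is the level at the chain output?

-18.7 dB

Stage 1: 15 dB above -19.7 dB, reduced 15:1 to 1 dB above → -18.7 dB.
Stage 2: -18.7 dB ≤ -6.5 dB, so stage 2 doesn't engage; output -18.7 dB.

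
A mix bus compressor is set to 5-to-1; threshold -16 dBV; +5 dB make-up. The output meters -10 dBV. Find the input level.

-11 dBV

Remove make-up: -10 − 5 = -15 dBV.
That's 1 dB above the -16 dBV threshold.
Input overshoot = R × output overshoot = 5 dB → input = -16 + 5 = -11 dBV.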